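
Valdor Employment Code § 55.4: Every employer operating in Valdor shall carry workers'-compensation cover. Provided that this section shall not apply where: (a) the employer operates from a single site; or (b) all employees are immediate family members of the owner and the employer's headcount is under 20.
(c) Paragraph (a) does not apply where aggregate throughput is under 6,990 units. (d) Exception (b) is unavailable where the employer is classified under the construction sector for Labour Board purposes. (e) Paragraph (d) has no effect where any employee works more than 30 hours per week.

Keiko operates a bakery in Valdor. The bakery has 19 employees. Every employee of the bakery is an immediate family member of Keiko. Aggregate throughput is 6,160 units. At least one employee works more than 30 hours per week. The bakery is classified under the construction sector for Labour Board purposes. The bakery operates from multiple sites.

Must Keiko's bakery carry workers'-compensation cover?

Exception (a) fails — the employer operates from multiple sites.
Exception (b)'s conditions are all satisfied: every employee is an immediate family member; the employer's headcount is 19, under the 20 limit. As to paragraphs (d)–(e): (d) would limit (b) — the bakery is classified under the construction sector — but (e) sets (d) aside: (e) operates against (d): at least one employee exceeds 30 hours/week. (b) remains available.

No — exception (b) applies; Keiko's bakery is not required to carry workers'-compensation cover.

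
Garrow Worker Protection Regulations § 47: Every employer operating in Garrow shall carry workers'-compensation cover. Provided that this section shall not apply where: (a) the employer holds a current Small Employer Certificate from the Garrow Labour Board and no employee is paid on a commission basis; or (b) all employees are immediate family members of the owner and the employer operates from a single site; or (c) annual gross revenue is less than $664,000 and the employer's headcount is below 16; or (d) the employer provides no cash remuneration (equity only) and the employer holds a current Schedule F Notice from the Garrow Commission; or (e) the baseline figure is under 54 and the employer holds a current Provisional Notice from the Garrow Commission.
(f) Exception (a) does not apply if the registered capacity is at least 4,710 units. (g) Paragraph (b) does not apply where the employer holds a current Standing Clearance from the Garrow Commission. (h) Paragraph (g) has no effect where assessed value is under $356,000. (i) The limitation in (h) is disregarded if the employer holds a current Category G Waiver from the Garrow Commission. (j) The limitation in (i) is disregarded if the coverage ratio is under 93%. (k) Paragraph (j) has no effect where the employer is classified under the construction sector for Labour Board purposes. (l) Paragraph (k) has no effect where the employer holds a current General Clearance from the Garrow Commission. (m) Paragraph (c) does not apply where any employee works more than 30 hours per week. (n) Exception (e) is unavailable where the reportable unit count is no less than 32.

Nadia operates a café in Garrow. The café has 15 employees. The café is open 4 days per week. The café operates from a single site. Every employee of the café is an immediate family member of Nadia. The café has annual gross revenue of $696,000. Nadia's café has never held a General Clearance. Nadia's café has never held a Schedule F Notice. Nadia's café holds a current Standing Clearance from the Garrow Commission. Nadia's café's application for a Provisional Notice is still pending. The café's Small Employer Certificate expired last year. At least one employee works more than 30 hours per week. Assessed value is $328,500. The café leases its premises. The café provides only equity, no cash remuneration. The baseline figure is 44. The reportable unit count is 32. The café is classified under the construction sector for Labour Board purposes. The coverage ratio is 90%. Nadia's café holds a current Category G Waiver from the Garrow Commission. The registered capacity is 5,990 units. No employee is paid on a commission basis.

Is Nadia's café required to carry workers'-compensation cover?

Exception (a) does not apply: the Small Employer Certificate has expired.
Exception (b)'s conditions are all satisfied: every employee is an immediate family member; the employer operates from a single site. But applying paragraphs (g)–(l): (g) applies — a current Standing Clearance is held. (h) would limit (g) — assessed value is $328,500, under the $356,000 limit — but (i) sets (h) aside: (i) applies — a current Category G Waiver is held. (j) would limit (i) — the coverage ratio is 90%, under the 93% limit — but (k) sets (j) aside: (k) operates against (j): the café is classified under the construction sector. (l) is not triggered (there is no General Clearance in force), so (k) stands. So (b) is unavailable.
Exception (c) fails — annual gross revenue is $696,000, not less than $664,000.
Exception (d) does not apply: no current Schedule F Notice is held.
Exception (e) does not apply: the Provisional Notice is not current.
No exception displaces § 47.

Yes — Nadia's café must carry workers'-compensation cover.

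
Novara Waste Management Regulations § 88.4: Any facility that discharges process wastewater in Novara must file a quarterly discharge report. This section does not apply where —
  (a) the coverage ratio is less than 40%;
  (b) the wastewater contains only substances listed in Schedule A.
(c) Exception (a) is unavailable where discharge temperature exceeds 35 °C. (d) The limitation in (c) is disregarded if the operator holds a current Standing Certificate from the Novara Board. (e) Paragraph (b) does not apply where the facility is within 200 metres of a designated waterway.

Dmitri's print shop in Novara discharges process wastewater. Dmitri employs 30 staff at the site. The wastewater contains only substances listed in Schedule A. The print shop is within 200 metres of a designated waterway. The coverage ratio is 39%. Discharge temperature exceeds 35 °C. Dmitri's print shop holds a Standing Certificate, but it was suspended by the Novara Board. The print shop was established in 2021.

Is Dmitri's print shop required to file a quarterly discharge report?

Yes — Dmitri's print shop must file a quarterly discharge report.

Exception (a) is satisfied on its face — the coverage ratio is 39%, less than the 40% limit. Turning to paragraphs (c)–(d): (c) applies — discharge temperature exceeds 35 °C. (d), which would lift (c), does not operate here — no current Standing Certificate is held. (a) is therefore removed.
Exception (b): the wastewater is Schedule-A-only — every condition holds. Turning to paragraph (e): (e) operates against (b): the print shop is within 200 m of a designated waterway. So (b) is unavailable.
None of the exceptions is available; § 88.4 applies in full.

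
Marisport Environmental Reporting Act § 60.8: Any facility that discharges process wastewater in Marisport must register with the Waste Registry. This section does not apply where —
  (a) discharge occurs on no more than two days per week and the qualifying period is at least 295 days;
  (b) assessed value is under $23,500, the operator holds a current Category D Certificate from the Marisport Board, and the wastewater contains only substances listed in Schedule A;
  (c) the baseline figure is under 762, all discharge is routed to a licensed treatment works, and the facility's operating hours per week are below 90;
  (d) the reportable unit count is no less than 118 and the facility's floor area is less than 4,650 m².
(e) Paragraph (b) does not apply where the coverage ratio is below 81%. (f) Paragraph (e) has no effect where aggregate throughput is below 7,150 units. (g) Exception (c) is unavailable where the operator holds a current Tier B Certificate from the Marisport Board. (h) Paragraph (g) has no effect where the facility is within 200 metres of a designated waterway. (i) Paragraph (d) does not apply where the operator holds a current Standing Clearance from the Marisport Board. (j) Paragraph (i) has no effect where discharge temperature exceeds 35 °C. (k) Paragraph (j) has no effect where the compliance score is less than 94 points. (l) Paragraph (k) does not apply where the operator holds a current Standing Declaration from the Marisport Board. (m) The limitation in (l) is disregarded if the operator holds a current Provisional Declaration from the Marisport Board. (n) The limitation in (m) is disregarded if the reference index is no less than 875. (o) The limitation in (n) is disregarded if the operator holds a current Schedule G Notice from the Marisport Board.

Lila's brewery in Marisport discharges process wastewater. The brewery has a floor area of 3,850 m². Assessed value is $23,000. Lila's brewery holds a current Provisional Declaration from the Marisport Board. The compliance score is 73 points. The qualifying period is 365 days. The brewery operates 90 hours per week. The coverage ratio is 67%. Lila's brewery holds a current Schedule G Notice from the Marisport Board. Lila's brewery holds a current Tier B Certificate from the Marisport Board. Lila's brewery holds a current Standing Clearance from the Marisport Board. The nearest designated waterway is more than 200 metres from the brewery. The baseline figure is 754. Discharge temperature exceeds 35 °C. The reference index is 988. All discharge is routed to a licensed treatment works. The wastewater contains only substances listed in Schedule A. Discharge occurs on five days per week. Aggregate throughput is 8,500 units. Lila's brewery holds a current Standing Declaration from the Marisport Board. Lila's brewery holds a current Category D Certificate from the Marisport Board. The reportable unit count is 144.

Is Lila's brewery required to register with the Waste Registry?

Exception (a) requires that discharge occurs on no more than two days per week; but discharge occurs on five days per week, so (a) is unavailable.
Exception (b): assessed value is $23,000, under the $23,500 limit; a current Category D Certificate is held; the wastewater is Schedule-A-only — every condition holds. But applying paragraphs (e)–(f): (e) applies — the coverage ratio is 67%, below the 81% limit. (f), which would lift (e), is not triggered — aggregate throughput is 8,500 units, not below 7,150 units. So (b) is unavailable.
Exception (c) requires that the facility's operating hours per week are below 90; but the facility's operating hours per week are 90, not below 90, so (c) is unavailable.
All of (d)'s requirements are met (the reportable unit count is 144, meeting the 118 threshold; the facility's floor area is 3,850 m², less than the 4,650 m² limit). But applying paragraphs (i)–(o): (i) is engaged — a current Standing Clearance is held. (j) would limit (i) — discharge temperature exceeds 35 °C — but (k) sets (j) aside: (k) operates against (j): the compliance score is 73 points, less than the 94 points limit. (l) would limit (k) — a current Standing Declaration is held — but (m) sets (l) aside: (m) is engaged — a current Provisional Declaration is held. (n) would limit (m) — the reference index is 988, meeting the 875 threshold — but (o) sets (n) aside: (o) operates against (n): a current Schedule G Notice is held. (d) is therefore removed.
None of the exceptions is available; § 60.8 applies in full.

Yes — Lila's brewery must register with the Waste Registry.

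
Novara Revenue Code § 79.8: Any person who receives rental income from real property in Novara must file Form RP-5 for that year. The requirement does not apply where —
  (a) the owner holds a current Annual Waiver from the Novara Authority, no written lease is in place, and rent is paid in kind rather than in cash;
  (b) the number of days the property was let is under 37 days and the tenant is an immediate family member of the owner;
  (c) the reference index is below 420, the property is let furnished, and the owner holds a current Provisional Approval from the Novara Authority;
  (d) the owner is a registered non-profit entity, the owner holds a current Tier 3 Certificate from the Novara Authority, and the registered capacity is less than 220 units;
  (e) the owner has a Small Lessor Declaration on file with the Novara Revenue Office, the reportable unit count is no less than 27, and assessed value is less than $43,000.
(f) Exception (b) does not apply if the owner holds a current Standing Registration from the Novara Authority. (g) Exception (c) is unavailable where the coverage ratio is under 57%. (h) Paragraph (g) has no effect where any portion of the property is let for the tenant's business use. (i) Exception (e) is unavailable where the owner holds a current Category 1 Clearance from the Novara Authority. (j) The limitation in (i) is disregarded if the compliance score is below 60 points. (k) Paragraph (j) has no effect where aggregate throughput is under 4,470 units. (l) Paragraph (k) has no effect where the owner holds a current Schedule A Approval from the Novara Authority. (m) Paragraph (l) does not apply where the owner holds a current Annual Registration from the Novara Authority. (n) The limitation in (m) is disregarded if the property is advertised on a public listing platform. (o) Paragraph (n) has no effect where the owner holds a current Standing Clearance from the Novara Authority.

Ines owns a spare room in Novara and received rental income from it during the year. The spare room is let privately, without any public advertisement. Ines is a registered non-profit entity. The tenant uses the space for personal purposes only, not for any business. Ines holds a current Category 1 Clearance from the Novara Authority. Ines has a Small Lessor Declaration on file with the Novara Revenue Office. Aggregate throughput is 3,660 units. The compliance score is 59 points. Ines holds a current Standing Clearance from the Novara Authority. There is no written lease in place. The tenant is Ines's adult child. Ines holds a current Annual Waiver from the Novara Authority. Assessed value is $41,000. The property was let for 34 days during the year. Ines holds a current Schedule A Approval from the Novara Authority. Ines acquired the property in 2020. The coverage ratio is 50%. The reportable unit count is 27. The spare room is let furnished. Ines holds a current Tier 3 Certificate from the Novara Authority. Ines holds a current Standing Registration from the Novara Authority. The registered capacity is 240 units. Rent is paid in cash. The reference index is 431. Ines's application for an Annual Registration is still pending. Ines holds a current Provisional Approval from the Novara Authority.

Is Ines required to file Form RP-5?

No — exception (e) applies; Ines is not required to file Form RP-5.

Exception (a) does not apply: rent is paid in cash.
Exception (b): the number of days the property was let is 34 days, under the 37 days limit; the tenant is an immediate family member — every condition holds. Turning to paragraph (f): (f) applies — a current Standing Registration is held. Exception (b) does not apply.
Exception (c) fails — the reference index is 431, not below 420.
Exception (d) does not apply: the registered capacity is 240 units, not less than 220 units.
All of (e)'s requirements are met (a Small Lessor Declaration is on file; the reportable unit count is 27, meeting the 27 threshold; assessed value is $41,000, less than the $43,000 limit). Considering the limiting provisions: (i) would limit (e) — a current Category 1 Clearance is held — but (j) sets (i) aside: (j) is triggered — the compliance score is 59 points, below the 60 points limit. (k) would limit (j) — aggregate throughput is 3,660 units, under the 4,470 units limit — but (l) sets (k) aside: (l) operates against (k): a current Schedule A Approval is held. (m), which would lift (l), does not operate here — there is no Annual Registration in force. (e) remains available.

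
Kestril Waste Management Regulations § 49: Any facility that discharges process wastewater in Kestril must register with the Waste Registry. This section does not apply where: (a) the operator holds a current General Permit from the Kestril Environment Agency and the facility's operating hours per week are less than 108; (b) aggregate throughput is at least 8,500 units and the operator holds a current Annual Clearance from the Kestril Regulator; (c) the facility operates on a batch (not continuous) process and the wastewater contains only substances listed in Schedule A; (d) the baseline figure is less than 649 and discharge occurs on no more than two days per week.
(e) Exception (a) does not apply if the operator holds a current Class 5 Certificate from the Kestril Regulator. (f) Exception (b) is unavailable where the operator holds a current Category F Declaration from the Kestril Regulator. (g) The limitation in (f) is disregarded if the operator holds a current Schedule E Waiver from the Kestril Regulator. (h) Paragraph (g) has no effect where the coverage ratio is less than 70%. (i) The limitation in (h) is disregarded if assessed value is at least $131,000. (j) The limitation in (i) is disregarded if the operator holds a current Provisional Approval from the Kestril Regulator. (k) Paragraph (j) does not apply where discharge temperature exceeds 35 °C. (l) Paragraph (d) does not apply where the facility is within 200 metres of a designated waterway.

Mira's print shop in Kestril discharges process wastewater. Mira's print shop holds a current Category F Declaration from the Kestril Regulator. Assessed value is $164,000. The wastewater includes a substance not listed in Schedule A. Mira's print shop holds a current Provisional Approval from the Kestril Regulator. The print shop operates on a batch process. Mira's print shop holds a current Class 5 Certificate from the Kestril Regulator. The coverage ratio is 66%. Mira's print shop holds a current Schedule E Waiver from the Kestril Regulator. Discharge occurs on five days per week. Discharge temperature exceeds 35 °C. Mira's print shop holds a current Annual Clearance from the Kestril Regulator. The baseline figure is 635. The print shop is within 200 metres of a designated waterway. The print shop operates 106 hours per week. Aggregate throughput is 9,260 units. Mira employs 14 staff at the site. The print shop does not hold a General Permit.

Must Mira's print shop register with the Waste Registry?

Exception (a) fails — no General Permit is held.
All of (b)'s requirements are met (aggregate throughput is 9,260 units, meeting the 8,500 units threshold; a current Annual Clearance is held). Considering the limiting provisions: (f) would limit (b) — a current Category F Declaration is held — but (g) sets (f) aside: (g) operates against (f): a current Schedule E Waiver is held. (h) would limit (g) — the coverage ratio is 66%, less than the 70% limit — but (i) sets (h) aside: (i) operates against (h): assessed value is $164,000, meeting the $131,000 threshold. (j) is engaged (a current Provisional Approval is held), but is set aside by (k): (k) operates against (j): discharge temperature exceeds 35 °C. Exception (b) stands.
Exception (c) requires that the wastewater contains only substances listed in Schedule A; but the wastewater includes a non-Schedule-A substance, so (c) is unavailable.
Exception (d) requires that discharge occurs on no more than two days per week; but discharge occurs on five days per week, so (d) is unavailable.

No — exception (b) applies; Mira's print shop is not required to register with the Waste Registry.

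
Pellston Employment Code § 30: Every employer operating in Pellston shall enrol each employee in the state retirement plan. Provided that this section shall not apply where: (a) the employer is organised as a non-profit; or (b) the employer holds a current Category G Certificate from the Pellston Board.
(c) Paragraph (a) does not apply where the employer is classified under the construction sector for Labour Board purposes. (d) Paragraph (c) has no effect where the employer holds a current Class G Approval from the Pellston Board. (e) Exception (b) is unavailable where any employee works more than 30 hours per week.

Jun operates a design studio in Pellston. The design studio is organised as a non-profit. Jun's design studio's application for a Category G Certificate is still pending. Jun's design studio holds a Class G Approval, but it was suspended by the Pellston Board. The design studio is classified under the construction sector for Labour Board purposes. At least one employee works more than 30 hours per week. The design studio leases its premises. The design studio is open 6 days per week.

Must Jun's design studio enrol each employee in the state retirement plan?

Exception (a): the employer is a non-profit — every condition holds. Turning to paragraphs (c)–(d): (c) is engaged — the design studio is classified under the construction sector. (d) is not engaged (no current Class G Approval is held), so (c) stands. So (a) is unavailable.
Exception (b) does not apply: no current Category G Certificate is held.
No exception applies. The general rule governs.

Yes — Jun's design studio must enrol each employee in the state retirement plan.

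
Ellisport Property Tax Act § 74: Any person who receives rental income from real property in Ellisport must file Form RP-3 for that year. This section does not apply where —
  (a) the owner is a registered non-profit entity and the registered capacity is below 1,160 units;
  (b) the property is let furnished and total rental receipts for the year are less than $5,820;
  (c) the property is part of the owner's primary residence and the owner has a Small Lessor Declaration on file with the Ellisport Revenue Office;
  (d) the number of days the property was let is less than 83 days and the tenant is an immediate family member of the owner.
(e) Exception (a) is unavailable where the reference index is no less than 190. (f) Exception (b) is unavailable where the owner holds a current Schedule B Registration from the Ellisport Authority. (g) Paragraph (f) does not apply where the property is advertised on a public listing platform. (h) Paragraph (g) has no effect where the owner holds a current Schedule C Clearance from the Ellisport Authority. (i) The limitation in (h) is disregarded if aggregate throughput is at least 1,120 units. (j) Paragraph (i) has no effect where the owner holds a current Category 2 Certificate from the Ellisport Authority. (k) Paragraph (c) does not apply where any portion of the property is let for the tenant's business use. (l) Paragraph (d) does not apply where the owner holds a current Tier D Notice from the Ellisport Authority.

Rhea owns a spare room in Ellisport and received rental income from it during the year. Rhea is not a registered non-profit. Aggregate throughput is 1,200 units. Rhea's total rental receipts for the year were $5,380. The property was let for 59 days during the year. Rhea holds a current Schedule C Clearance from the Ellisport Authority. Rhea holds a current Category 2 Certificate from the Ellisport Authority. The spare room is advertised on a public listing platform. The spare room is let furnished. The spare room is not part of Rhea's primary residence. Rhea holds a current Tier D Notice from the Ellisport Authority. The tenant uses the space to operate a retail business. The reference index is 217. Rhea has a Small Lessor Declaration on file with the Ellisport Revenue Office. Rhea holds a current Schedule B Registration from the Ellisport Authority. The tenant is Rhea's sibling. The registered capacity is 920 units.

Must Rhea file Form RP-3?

Exception (a) fails — Rhea is not a registered non-profit.
Exception (b): the property is let furnished; total rental receipts for the year are $5,380, less than the $5,820 limit — every condition holds. But applying paragraphs (f)–(j): (f) operates against (b): a current Schedule B Registration is held. (g) would limit (f) — the property is publicly advertised — but (h) sets (g) aside: (h) operates against (g): a current Schedule C Clearance is held. (i) would limit (h) — aggregate throughput is 1,200 units, meeting the 1,120 units threshold — but (j) sets (i) aside: (j) operates — a current Category 2 Certificate is held. Exception (b) does not apply.
Exception (c) requires that the property is part of the owner's primary residence; but the spare room is not part of the primary residence, so (c) is unavailable.
Exception (d)'s conditions are all satisfied: the number of days the property was let is 59 days, less than the 83 days limit; the tenant is an immediate family member. But: (l) operates against (d): a current Tier D Notice is held. Exception (d) does not apply.
No exception applies. The general rule governs.

Yes — Rhea must file Form RP-3.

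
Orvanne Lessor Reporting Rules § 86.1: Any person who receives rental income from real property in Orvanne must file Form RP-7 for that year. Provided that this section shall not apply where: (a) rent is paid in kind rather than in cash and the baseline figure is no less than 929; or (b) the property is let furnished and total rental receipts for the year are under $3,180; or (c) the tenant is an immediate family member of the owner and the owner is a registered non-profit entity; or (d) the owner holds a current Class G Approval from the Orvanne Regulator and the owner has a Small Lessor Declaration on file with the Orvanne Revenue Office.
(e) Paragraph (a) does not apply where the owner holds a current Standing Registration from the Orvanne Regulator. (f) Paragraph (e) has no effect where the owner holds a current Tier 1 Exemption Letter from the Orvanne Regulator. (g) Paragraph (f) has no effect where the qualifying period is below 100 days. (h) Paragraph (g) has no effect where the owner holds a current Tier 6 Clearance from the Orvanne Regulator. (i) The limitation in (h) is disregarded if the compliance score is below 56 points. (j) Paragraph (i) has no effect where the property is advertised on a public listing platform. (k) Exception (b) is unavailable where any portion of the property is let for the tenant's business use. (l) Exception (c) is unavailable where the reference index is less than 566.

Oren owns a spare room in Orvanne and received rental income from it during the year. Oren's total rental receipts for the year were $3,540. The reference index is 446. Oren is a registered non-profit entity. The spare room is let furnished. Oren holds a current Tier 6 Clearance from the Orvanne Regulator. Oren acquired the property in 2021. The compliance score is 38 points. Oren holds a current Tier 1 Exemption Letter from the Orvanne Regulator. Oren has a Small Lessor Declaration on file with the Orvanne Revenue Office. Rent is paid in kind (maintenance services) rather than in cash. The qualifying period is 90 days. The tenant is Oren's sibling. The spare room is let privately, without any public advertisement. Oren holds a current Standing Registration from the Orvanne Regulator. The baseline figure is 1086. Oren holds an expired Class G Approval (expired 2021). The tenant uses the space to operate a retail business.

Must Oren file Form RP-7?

All of (a)'s requirements are met (rent is paid in kind; the baseline figure is 1,086, meeting the 929 threshold). Turning to paragraphs (e)–(j): (e) operates — a current Standing Registration is held. (f) would limit (e) — a current Tier 1 Exemption Letter is held — but (g) sets (f) aside: (g) is triggered — the qualifying period is 90 days, below the 100 days limit. (h) would limit (g) — a current Tier 6 Clearance is held — but (i) sets (h) aside: (i) is triggered — the compliance score is 38 points, below the 56 points limit. (j), which would lift (i), is inapplicable — the property is let privately without advertisement. Exception (a) does not apply.
Exception (b) requires that total rental receipts for the year are under $3,180; but total rental receipts for the year are $3,540, not under $3,180, so (b) is unavailable.
Exception (c) is satisfied on its face — the tenant is an immediate family member; Oren is a registered non-profit. But: (l) operates against (c): the reference index is 446, less than the 566 limit. Exception (c) does not apply.
Exception (d) requires that the owner holds a current Class G Approval from the Orvanne Regulator; but no current Class G Approval is held, so (d) is unavailable.
No exception displaces § 86.1.

Yes — Oren must file Form RP-7.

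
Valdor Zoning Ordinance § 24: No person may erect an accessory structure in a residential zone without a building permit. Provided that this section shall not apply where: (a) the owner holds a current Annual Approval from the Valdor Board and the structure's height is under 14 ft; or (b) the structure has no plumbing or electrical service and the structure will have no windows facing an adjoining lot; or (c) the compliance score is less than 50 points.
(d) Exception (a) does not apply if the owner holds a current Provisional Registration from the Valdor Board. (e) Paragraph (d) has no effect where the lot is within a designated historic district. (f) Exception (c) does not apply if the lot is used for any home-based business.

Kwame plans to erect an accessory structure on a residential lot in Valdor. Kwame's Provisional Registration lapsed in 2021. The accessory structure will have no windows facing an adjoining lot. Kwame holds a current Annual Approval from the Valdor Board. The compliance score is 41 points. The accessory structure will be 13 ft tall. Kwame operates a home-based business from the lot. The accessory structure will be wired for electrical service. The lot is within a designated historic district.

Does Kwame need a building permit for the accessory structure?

No — exception (a) applies; Kwame does not need a building permit.

Exception (a)'s conditions are all satisfied: a current Annual Approval is held; the structure's height is 13 ft, under the 14 ft limit. As to paragraphs (d)–(e): (d), which would limit (a), does not operate here: the Provisional Registration is not current. (a) remains available.
Exception (b) requires that the structure has no plumbing or electrical service; but electrical service is planned, so (b) is unavailable.
All of (c)'s requirements are met (the compliance score is 41 points, less than the 50 points limit). But applying paragraph (f): (f) is engaged — a home-based business operates on the lot. (c) is therefore removed.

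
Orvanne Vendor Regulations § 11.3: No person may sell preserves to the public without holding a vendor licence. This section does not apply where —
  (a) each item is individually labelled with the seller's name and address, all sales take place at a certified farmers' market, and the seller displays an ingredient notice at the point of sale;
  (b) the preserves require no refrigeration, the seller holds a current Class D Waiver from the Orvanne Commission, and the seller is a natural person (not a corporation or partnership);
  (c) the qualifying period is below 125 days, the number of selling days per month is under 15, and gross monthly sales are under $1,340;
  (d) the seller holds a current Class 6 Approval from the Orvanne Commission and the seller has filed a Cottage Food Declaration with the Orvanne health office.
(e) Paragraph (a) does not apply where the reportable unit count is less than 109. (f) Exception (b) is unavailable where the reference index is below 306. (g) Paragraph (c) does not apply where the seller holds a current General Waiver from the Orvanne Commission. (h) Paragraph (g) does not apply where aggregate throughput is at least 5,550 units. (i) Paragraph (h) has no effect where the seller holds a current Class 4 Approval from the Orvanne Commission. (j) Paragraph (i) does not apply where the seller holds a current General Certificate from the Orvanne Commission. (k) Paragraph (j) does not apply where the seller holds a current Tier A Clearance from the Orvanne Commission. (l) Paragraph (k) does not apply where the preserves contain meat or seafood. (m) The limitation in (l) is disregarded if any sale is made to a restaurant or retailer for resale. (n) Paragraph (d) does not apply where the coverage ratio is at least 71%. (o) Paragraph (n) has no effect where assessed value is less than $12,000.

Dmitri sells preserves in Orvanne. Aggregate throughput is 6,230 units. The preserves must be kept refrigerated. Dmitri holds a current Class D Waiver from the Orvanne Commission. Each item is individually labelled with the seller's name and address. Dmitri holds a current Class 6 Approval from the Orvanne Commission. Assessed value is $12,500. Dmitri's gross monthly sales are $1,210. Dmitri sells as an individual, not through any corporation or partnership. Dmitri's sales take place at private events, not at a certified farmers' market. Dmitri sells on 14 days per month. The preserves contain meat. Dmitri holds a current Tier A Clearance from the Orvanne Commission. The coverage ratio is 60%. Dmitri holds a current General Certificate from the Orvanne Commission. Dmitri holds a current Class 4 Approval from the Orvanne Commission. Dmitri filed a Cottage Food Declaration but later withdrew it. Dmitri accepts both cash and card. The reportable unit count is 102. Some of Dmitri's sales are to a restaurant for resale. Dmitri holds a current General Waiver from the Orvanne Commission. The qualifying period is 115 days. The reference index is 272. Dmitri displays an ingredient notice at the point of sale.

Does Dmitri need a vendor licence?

Yes — Dmitri must hold a vendor licence.

Exception (a) fails — sales are at private events, not a certified farmers' market.
Exception (b) fails — the preserves require refrigeration.
Exception (c) is satisfied on its face — the qualifying period is 115 days, below the 125 days limit; the number of selling days per month is 14, under the 15 limit; gross monthly sales are $1,210, under the $1,340 limit. Turning to paragraphs (g)–(m): (g) operates against (c): a current General Waiver is held. (h) applies (aggregate throughput is 6,230 units, meeting the 5,550 units threshold), but is set aside by (i): (i) operates against (h): a current Class 4 Approval is held. (j) is engaged (a current General Certificate is held), but is displaced by (k): (k) operates against (j): a current Tier A Clearance is held. (l) would limit (k) — the preserves contain meat — but (m) sets (l) aside: (m) operates against (l): some sales are to a restaurant for resale. (c) is therefore removed.
Exception (d) does not apply: the Cottage Food Declaration was withdrawn.
No exception displaces § 11.3.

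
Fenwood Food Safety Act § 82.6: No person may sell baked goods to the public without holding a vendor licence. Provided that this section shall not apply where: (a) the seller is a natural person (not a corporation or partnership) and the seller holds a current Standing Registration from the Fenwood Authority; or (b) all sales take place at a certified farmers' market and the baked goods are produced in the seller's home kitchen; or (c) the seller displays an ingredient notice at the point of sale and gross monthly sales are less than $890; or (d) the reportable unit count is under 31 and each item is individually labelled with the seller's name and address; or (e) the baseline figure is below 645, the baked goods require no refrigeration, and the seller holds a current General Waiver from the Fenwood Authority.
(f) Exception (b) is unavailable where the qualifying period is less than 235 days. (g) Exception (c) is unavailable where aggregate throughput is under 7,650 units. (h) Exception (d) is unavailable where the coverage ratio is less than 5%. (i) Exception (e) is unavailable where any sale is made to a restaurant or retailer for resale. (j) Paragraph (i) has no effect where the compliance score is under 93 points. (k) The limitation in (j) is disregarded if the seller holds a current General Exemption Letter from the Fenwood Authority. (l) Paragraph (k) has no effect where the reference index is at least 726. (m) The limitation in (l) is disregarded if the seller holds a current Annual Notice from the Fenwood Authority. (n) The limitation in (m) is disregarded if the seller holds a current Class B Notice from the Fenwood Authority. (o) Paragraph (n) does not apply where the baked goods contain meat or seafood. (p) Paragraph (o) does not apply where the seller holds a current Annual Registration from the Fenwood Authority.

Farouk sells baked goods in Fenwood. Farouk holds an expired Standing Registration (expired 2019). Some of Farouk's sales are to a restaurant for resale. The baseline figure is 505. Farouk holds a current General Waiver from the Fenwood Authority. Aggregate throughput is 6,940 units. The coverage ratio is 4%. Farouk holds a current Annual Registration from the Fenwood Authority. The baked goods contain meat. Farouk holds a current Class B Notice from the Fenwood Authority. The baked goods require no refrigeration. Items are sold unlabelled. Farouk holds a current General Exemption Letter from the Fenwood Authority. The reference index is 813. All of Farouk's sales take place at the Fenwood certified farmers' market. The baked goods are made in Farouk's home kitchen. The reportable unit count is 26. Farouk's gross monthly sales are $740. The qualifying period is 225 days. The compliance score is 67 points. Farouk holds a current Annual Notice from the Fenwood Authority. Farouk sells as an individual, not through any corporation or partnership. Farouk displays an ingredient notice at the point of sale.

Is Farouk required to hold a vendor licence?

No — exception (e) applies; Farouk is not required to hold a vendor licence.

Exception (a) fails — no current Standing Registration is held.
All of (b)'s requirements are met (all sales are at a certified farmers' market; the baked goods are home-kitchen produced). But applying paragraph (f): (f) operates — the qualifying period is 225 days, less than the 235 days limit. So (b) is unavailable.
Exception (c) is satisfied on its face — an ingredient notice is displayed; gross monthly sales are $740, less than the $890 limit. However, paragraph (g) must be considered: (g) operates against (c): aggregate throughput is 6,940 units, under the 7,650 units limit. Exception (c) does not apply.
Exception (d) fails — items are sold unlabelled.
Exception (e)'s conditions are all satisfied: the baseline figure is 505, below the 645 limit; the baked goods are shelf-stable; a current General Waiver is held. Under paragraphs (i)–(p): (i) operates (some sales are to a restaurant for resale), but yields to (j): (j) operates against (i): the compliance score is 67 points, under the 93 points limit. (k) would limit (j) — a current General Exemption Letter is held — but (l) sets (k) aside: (l) operates against (k): the reference index is 813, meeting the 726 threshold. (m) would limit (l) — a current Annual Notice is held — but (n) sets (m) aside: (n) applies — a current Class B Notice is held. (o) applies (the baked goods contain meat), but is set aside by (p): (p) operates against (o): a current Annual Registration is held. So (e) applies.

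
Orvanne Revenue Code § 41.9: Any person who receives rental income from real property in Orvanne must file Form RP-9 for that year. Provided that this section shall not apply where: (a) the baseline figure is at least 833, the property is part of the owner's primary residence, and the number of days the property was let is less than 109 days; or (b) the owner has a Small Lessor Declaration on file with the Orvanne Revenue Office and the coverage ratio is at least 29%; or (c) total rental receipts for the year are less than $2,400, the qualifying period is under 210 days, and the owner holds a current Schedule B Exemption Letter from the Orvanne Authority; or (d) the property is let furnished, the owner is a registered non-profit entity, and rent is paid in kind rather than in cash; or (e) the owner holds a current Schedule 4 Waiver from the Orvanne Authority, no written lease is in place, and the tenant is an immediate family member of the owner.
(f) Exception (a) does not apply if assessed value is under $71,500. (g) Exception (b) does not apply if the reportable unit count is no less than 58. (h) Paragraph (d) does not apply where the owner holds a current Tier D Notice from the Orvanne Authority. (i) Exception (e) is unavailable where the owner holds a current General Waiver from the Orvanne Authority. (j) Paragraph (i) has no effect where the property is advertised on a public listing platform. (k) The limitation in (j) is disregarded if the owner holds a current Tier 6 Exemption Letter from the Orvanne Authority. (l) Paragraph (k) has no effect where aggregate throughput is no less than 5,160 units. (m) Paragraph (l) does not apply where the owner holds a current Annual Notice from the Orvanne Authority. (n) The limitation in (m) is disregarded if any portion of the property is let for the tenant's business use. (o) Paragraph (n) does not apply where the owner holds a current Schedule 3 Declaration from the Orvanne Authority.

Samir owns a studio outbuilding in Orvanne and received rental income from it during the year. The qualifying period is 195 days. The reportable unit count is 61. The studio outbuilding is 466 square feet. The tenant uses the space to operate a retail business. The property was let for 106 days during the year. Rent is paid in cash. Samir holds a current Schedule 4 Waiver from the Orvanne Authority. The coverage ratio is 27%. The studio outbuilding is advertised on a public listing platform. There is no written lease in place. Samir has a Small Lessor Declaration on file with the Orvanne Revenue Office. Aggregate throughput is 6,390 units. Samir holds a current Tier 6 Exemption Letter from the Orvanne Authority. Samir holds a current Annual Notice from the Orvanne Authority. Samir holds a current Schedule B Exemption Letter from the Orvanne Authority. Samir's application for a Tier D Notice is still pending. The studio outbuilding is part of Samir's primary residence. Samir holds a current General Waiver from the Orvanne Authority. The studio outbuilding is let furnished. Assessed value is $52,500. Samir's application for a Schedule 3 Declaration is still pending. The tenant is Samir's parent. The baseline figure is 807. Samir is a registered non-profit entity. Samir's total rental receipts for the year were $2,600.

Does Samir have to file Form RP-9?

Exception (a) requires that the baseline figure is at least 833; but the baseline figure is 807, short of 833, so (a) is unavailable.
Exception (b) requires that the coverage ratio is at least 29%; but the coverage ratio is 27%, short of 29%, so (b) is unavailable.
Exception (c) does not apply: total rental receipts for the year are $2,600, not less than $2,400.
Exception (d) fails — rent is paid in cash.
Exception (e) is satisfied on its face — a current Schedule 4 Waiver is held; there is no written lease; the tenant is an immediate family member. Applying paragraphs (i)–(o): (i) would limit (e) — a current General Waiver is held — but (j) sets (i) aside: (j) operates — the property is publicly advertised. (k) applies (a current Tier 6 Exemption Letter is held), but is itself disapplied by (l): (l) operates against (k): aggregate throughput is 6,390 units, meeting the 5,160 units threshold. (m) is engaged (a current Annual Notice is held), but is overridden by (n): (n) is engaged — the space is let for business use. (o), which would lift (n), is not triggered — there is no Schedule 3 Declaration in force. Exception (e) stands.

No — exception (e) applies; Samir is not required to file Form RP-9.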